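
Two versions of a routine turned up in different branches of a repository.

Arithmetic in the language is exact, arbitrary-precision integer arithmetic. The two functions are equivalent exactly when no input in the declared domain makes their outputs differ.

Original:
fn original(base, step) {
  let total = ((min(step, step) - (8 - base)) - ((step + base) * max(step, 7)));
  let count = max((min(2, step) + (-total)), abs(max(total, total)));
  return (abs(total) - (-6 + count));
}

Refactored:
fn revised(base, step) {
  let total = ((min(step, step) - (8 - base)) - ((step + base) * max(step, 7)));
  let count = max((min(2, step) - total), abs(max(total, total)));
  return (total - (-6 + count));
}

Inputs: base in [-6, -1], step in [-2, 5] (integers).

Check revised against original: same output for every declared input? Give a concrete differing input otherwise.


Evaluate both at base=-6, step=5.
original: total becomes -2; next count becomes 4; next final value 4
revised: total becomes -2; next count becomes 4; next final value 0
4 and 0 differ, so these are not the same function on this domain.
verdict: not equivalent; witness: base=-6, step=5


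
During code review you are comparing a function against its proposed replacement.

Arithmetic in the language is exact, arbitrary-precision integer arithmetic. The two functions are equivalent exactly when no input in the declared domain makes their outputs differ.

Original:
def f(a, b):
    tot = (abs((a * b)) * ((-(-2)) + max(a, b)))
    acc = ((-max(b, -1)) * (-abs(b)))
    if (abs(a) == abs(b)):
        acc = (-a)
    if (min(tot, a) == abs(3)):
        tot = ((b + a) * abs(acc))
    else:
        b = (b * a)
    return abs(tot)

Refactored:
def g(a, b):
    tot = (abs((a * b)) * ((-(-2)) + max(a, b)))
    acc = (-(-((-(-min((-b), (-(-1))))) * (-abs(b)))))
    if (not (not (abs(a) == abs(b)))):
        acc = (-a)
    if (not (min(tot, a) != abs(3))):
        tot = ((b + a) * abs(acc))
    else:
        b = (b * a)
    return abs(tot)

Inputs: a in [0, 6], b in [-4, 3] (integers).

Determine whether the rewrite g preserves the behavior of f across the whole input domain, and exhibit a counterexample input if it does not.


This is a faithful refactor — comparison usage differs; also min/max/abs usage differs; also boolean connective usage differs, but the computed results match everywhere.
Tracing a=2, b=-3: f: tot := 24 | acc := -3 | (abs(a) == abs(b)): false | (min(tot, a) == abs(3)): false | b := -6 | result 24 | g: tot := 24 | acc := -3 | (not (not (abs(a) == abs(b)))): false | (not (min(tot, a) != abs(3))): false | b := -6 | result 24 — matching result 24.
Checked all 56 inputs in the declared domain: the outputs agree on every one.
verdict: equivalent


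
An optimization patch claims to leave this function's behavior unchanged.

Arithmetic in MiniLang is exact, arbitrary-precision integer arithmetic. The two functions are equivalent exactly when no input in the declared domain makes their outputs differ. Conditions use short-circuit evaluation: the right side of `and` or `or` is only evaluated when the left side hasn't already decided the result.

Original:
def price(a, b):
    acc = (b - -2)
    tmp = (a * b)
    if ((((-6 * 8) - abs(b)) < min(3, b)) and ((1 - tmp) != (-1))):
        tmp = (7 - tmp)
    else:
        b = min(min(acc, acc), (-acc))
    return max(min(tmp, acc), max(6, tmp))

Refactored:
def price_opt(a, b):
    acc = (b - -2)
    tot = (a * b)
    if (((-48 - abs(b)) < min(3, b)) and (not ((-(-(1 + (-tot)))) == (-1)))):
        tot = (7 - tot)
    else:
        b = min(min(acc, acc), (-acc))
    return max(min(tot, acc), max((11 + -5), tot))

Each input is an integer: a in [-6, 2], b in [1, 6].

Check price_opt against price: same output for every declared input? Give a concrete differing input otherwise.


The two are interchangeable: arithmetic usage differs, plus constant usage differs, plus local variable names differ, plus boolean connective usage differs, plus comparison usage differs, and every declared input agrees.
Spot check at a=-3, b=5 — price: acc becomes 7; next tmp becomes -15; next ((((-6 * 8) - abs(b)) < min(3, b)) and ((1 - tmp) != (-1))) evaluates to true; next tmp becomes 22; next final value 22. price_opt: acc becomes 7; next tot becomes -15; next (((-48 - abs(b)) < min(3, b)) and (not ((-(-(1 + (-tot)))) == (-1)))) evaluates to true; next tot becomes 22; next final value 22. Both give 22.
Sweeping the whole domain (54 inputs) finds no disagreement.
verdict: equivalent


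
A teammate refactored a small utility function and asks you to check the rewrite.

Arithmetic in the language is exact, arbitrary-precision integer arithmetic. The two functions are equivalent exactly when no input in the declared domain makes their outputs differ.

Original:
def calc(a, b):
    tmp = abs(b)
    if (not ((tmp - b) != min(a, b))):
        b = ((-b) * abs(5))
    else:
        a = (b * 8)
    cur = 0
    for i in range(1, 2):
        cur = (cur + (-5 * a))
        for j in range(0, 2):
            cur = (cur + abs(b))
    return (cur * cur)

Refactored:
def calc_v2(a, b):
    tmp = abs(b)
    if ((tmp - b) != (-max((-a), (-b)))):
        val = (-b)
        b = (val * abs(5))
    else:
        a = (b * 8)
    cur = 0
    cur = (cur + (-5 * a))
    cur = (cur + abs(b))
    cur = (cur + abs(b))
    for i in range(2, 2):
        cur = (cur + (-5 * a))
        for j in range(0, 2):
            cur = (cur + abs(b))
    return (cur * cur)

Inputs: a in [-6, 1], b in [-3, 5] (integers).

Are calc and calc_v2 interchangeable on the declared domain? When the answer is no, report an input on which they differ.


Run the pair on a=-6, b=-3.
calc: tmp=3, then (not ((tmp - b) != min(a, b))) is false, then a=-24, then cur=0, then (i=1), then cur=120, then (j=0), then cur=123, then (j=1), then cur=126, then returns 15876
calc_v2: tmp=3, then ((tmp - b) != (-max((-a), (-b)))) is true, then val=3, then b=15, then cur=0, then cur=30, then cur=45, then cur=60, then the loop over i runs zero times, then returns 3600
15876 vs 3600 — the two versions disagree here.
verdict: not equivalent; witness: a=-6, b=-3


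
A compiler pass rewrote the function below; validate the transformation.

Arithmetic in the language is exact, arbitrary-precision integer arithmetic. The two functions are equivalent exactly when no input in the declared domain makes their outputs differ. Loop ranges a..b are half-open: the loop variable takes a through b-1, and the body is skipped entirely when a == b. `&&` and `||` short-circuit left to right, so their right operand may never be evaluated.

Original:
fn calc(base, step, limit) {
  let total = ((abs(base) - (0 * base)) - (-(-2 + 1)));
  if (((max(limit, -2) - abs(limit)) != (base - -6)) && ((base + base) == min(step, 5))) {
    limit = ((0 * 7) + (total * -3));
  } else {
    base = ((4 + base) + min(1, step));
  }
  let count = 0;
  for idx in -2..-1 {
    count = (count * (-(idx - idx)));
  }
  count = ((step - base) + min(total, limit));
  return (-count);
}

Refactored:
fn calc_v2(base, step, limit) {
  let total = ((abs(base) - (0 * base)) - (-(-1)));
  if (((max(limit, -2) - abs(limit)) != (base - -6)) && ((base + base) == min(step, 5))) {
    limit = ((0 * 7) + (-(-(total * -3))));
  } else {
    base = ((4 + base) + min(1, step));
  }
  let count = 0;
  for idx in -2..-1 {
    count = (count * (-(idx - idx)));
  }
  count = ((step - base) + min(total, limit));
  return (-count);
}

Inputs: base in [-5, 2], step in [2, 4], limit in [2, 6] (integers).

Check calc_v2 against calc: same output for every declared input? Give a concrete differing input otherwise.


Side by side, the visible changes include: arithmetic usage differs, and constant usage differs.
Tracing base=-2, step=2, limit=6: calc: total becomes 1; next (((max(limit, -2) - abs(limit)) != (base - -6)) && ((base + base) == min(step, 5))) evaluates to false; next base becomes 3; next count becomes 0; next at idx=-2:; next count becomes 0; next count becomes 0; next final value 0 | calc_v2: total becomes 1; next (((max(limit, -2) - abs(limit)) != (base - -6)) && ((base + base) == min(step, 5))) evaluates to false; next base becomes 3; next count becomes 0; next at idx=-2:; next count becomes 0; next count becomes 0; next final value 0 — matching result 0.
Every one of the 120 inputs gives matching results.
verdict: equivalent


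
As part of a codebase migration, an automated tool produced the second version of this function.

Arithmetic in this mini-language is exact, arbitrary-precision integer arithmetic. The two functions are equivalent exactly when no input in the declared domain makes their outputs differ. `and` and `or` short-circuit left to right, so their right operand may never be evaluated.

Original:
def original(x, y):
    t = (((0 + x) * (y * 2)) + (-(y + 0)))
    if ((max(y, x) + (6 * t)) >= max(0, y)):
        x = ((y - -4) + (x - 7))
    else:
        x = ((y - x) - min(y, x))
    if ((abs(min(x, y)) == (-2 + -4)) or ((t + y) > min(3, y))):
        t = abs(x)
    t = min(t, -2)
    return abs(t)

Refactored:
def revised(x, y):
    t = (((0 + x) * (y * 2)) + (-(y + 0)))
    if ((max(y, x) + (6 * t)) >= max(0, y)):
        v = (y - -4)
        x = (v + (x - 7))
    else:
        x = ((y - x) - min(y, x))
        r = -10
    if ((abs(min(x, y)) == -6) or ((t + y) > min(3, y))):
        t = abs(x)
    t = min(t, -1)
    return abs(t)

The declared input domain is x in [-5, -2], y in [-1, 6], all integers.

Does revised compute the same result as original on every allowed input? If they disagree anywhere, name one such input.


There is a counterexample at x=-5, y=-1: 2 on one side, 1 on the other.
original: t = 11; ((max(y, x) + (6 * t)) >= max(0, y)) -> true; x = -9; ((abs(min(x, y)) == (-2 + -4)) or ((t + y) > min(3, y))) -> true; t = 9; t = -2; return 2
revised: t = 11; ((max(y, x) + (6 * t)) >= max(0, y)) -> true; v = 3; x = -9; ((abs(min(x, y)) == -6) or ((t + y) > min(3, y))) -> true; t = 9; t = -1; return 1
verdict: not equivalent; witness: x=-5, y=-1


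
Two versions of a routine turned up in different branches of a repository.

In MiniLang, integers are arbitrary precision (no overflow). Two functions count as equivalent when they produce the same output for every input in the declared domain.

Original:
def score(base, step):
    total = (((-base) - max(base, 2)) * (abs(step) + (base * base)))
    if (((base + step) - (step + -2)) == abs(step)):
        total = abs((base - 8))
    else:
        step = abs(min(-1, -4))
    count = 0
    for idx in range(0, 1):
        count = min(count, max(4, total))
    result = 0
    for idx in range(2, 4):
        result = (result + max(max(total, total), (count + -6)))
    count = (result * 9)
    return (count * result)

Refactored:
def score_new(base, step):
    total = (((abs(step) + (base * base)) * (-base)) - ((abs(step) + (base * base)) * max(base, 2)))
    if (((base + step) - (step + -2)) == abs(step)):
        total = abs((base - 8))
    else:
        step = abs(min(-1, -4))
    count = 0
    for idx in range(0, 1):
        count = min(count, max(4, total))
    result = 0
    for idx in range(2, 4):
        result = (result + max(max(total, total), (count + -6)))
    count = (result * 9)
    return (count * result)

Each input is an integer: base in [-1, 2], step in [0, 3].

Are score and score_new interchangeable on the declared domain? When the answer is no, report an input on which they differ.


Although min/max/abs usage differs, plus arithmetic usage differs, 16/16 inputs agree.
verdict: equivalent


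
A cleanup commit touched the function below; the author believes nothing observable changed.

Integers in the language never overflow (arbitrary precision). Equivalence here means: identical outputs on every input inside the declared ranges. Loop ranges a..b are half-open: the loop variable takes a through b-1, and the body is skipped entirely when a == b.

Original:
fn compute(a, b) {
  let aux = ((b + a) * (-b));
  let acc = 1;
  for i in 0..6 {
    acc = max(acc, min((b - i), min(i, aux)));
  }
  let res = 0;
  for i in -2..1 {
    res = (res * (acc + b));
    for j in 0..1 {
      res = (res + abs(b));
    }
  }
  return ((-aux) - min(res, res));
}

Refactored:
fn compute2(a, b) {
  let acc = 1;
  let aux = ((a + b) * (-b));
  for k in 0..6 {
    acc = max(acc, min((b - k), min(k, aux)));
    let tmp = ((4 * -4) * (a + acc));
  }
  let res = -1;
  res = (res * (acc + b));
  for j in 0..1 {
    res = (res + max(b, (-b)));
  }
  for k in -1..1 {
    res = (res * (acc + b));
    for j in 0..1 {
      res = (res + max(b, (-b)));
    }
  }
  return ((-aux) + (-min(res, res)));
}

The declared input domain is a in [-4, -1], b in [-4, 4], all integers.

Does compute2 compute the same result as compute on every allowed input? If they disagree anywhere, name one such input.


Consider the input a=-4, b=-4.
compute: aux becomes -32; next acc becomes 1; next at i=0:; next acc becomes 1; next at i=1:; next acc becomes 1; next at i=2:; next acc becomes 1; next at i=3:; next acc becomes 1; next at i=4:; next acc becomes 1; next at i=5:; next acc becomes 1; next res becomes 0; next at i=-2:; next res becomes 0; next at j=0:; next res becomes 4; next at i=-1:; next res becomes -12; next at j=0:; next res becomes -8; next at i=0:; next res becomes 24; next at j=0:; next res becomes 28; next final value 4
compute2: acc becomes 1; next aux becomes -32; next at k=0:; next acc becomes 1; next tmp becomes 48; next at k=1:; next acc becomes 1; next tmp becomes 48; next at k=2:; next acc becomes 1; next tmp becomes 48; next at k=3:; next acc becomes 1; next tmp becomes 48; next at k=4:; next acc becomes 1; next tmp becomes 48; next at k=5:; next acc becomes 1; next tmp becomes 48; next res becomes -1; next res becomes 3; next at j=0:; next res becomes 7; next at k=-1:; next res becomes -21; next at j=0:; next res becomes -17; next at k=0:; next res becomes 51; next at j=0:; next res becomes 55; next final value -23
4 and -23 differ, so these are not the same function on this domain.
verdict: not equivalent; witness: a=-4, b=-4


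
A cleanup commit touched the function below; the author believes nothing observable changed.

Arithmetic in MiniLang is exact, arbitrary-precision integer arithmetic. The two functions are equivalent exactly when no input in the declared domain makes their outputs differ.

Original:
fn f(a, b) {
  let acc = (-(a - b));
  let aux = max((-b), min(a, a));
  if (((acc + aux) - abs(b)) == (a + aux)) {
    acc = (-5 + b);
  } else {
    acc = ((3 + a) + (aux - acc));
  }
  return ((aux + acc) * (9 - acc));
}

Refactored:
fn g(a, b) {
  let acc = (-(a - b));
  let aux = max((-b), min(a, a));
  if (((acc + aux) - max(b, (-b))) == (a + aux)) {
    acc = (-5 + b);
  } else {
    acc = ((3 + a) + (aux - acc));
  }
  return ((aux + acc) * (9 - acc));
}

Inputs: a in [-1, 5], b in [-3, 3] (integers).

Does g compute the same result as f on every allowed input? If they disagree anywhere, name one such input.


Behavior is preserved: although min/max/abs usage differs, the outputs never diverge.
Spot check at a=0, b=1 — f: acc = 1; aux = 0; (((acc + aux) - abs(b)) == (a + aux)) -> true; acc = -4; return -52. g: acc = 1; aux = 0; (((acc + aux) - max(b, (-b))) == (a + aux)) -> true; acc = -4; return -52. Both give -52.
An exhaustive pass over the 49 declared inputs shows identical outputs.
verdict: equivalent


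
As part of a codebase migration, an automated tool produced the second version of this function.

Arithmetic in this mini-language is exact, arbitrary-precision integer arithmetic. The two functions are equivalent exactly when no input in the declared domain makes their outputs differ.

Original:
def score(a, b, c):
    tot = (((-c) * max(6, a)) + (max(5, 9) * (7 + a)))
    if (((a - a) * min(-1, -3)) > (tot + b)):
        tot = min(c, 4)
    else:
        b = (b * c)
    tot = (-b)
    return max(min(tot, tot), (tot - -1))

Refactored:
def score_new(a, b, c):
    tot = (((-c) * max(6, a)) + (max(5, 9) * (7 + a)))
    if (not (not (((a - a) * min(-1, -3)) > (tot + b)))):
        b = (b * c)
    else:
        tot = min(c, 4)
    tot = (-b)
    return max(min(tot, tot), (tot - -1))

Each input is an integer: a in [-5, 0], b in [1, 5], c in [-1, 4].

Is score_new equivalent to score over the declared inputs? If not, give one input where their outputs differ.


Consider the input a=-5, b=1, c=-1.
score: tot becomes 24; next (((a - a) * min(-1, -3)) > (tot + b)) evaluates to false; next b becomes -1; next tot becomes 1; next final value 2
score_new: tot becomes 24; next (not (not (((a - a) * min(-1, -3)) > (tot + b)))) evaluates to false; next tot becomes -1; next tot becomes -1; next final value 0
2 != 0, so the rewrite changes behavior.
verdict: not equivalent; witness: a=-5, b=1, c=-1


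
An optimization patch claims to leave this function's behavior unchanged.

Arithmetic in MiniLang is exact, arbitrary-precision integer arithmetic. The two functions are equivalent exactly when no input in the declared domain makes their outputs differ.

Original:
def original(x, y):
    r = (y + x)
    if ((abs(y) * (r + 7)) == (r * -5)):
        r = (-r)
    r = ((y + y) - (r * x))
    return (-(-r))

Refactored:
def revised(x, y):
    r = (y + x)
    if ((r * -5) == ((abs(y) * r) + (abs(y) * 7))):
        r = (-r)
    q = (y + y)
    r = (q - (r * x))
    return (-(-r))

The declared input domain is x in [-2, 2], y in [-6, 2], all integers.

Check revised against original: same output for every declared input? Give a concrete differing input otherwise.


Reading the diff, among the changes: local variable names differ, plus arithmetic usage differs, plus min/max/abs usage differs, plus statement counts differ.
As a probe, take x=0, y=-3: original runs r := -3 | ((abs(y) * (r + 7)) == (r * -5)): false | r := -6 | result -6; revised runs r := -3 | ((r * -5) == ((abs(y) * r) + (abs(y) * 7))): false | q := -6 | r := -6 | result -6; both end at -6.
Sweeping the whole domain (45 inputs) finds no disagreement.
verdict: equivalent


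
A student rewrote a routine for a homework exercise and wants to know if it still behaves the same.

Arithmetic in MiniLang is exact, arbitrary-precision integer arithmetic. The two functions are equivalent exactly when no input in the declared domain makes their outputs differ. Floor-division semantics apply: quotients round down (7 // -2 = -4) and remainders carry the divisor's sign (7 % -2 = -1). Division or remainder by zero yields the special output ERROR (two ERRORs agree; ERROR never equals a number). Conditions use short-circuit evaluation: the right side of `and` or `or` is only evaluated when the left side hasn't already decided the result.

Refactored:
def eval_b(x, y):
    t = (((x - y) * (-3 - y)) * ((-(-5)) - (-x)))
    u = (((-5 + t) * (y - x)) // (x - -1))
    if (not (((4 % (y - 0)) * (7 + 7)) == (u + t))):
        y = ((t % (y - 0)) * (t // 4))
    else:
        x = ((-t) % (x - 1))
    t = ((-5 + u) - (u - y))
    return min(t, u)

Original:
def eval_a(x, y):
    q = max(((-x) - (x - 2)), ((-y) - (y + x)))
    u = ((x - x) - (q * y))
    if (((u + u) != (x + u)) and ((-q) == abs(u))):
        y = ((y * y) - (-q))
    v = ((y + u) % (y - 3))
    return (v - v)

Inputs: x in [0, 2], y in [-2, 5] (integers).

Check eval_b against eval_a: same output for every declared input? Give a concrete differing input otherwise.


x=0, y=-2 yields 0 from eval_a but -5 from eval_b.
verdict: not equivalent; witness: x=0, y=-2


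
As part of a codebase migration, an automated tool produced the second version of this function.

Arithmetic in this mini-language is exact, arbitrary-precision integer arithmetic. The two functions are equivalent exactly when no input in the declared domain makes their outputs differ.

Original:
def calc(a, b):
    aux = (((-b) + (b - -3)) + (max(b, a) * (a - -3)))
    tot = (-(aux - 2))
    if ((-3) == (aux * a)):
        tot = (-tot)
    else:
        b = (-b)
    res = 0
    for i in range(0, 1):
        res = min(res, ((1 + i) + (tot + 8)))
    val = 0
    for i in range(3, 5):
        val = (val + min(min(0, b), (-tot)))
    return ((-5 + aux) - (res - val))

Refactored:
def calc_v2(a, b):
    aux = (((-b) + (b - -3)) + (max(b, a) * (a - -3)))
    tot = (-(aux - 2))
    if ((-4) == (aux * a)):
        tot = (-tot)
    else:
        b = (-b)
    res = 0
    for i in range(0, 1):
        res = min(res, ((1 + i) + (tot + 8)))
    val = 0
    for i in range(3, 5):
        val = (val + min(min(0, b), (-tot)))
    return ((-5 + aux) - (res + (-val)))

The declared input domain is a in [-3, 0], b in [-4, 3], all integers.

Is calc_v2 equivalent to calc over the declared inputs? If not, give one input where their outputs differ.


a=-2, b=-1 yields -3 from calc but -5 from calc_v2.
verdict: not equivalent; witness: a=-2, b=-1


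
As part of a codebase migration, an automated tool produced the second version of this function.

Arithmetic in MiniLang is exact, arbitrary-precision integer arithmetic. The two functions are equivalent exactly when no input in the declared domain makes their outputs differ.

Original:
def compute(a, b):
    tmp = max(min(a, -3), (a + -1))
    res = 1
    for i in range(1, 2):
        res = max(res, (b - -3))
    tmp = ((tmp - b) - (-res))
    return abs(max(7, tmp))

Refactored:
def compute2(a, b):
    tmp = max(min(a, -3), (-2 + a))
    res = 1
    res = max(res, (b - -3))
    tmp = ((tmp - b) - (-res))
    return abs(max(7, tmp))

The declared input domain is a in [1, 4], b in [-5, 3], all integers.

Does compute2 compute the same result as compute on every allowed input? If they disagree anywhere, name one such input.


There is a counterexample at a=3, b=-5: 8 on one side, 7 on the other.
compute: tmp=2, then res=1, then (i=1), then res=1, then tmp=8, then returns 8
compute2: tmp=1, then res=1, then res=1, then tmp=7, then returns 7
verdict: not equivalent; witness: a=3, b=-5


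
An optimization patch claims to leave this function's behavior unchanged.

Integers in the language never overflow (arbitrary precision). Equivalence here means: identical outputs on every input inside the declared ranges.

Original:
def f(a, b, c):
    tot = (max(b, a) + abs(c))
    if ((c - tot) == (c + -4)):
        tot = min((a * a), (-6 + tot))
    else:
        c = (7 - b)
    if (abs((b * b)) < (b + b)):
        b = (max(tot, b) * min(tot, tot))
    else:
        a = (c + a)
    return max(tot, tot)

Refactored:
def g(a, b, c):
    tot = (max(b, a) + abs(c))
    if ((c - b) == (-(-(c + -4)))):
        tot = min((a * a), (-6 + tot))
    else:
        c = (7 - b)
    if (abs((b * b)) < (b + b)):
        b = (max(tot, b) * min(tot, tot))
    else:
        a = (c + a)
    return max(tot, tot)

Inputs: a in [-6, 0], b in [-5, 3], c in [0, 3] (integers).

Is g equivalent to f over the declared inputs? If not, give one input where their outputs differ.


At a=-6, b=1, c=3: f gives -2, g gives 4.
verdict: not equivalent; witness: a=-6, b=1, c=3


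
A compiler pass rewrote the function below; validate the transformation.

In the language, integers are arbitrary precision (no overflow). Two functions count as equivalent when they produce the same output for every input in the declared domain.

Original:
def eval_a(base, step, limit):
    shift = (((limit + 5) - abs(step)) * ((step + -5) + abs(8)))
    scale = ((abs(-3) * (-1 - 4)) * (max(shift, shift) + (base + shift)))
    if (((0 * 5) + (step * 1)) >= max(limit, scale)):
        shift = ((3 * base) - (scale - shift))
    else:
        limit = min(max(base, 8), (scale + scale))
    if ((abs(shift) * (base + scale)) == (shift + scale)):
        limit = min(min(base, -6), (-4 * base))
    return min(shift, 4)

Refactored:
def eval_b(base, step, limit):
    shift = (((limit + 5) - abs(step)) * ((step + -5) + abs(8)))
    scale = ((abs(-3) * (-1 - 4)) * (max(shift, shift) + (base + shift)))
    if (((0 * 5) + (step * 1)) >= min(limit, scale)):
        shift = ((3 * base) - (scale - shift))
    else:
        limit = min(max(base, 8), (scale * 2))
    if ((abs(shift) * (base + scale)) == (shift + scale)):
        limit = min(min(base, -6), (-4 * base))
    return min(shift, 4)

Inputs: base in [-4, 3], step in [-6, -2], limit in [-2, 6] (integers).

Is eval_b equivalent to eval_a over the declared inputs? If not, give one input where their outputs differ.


There is a counterexample at base=-4, step=-6, limit=0: 3 on one side, 4 on the other.
eval_a: shift := 3 | scale := -30 | (((0 * 5) + (step * 1)) >= max(limit, scale)): false | limit := -60 | ((abs(shift) * (base + scale)) == (shift + scale)): false | result 3
eval_b: shift := 3 | scale := -30 | (((0 * 5) + (step * 1)) >= min(limit, scale)): true | shift := 21 | ((abs(shift) * (base + scale)) == (shift + scale)): false | result 4
verdict: not equivalent; witness: base=-4, step=-6, limit=0


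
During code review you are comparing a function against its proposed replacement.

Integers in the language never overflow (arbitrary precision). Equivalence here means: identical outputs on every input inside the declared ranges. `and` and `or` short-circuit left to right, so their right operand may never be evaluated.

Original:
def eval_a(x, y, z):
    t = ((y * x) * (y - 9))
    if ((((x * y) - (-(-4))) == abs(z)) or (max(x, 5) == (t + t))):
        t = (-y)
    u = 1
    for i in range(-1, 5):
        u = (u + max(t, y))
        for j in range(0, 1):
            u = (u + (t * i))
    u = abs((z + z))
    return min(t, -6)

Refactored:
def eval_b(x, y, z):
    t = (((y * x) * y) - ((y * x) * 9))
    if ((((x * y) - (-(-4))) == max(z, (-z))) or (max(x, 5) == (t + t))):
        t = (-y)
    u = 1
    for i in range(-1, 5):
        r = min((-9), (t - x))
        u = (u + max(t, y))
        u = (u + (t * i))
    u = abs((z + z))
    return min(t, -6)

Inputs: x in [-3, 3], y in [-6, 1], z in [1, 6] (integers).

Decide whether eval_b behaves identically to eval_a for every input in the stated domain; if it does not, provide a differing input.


Changes here: min/max/abs usage differs, plus loop structure differs, plus arithmetic usage differs, plus constant usage differs, plus local variable names differ; the full 336-point sweep finds no disagreement.
verdict: equivalent


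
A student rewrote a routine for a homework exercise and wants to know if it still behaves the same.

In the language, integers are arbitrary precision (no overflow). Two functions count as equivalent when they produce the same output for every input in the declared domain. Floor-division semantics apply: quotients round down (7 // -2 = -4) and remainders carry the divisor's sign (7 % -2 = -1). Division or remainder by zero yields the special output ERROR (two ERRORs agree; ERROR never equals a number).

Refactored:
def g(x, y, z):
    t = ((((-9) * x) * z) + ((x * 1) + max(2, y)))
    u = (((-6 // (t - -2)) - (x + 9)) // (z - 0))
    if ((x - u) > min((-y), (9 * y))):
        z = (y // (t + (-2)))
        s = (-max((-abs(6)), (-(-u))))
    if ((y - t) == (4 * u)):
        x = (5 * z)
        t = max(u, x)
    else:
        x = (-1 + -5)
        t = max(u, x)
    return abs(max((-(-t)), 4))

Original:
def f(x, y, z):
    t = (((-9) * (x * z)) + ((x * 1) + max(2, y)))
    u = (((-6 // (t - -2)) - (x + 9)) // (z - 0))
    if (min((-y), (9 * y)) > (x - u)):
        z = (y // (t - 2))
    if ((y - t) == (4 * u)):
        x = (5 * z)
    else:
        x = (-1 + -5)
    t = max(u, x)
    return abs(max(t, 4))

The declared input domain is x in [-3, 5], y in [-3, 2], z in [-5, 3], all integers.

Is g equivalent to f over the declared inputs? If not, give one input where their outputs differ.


The rewrite breaks on x=-3, y=-2, z=1, where the results are 5 and 4.
f: t := 26 | u := -7 | (min((-y), (9 * y)) > (x - u)): false | ((y - t) == (4 * u)): true | x := 5 | t := 5 | result 5
g: t := 26 | u := -7 | ((x - u) > min((-y), (9 * y))): true | z := -1 | s := 6 | ((y - t) == (4 * u)): true | x := -5 | t := -5 | result 4
verdict: not equivalent; witness: x=-3, y=-2, z=1


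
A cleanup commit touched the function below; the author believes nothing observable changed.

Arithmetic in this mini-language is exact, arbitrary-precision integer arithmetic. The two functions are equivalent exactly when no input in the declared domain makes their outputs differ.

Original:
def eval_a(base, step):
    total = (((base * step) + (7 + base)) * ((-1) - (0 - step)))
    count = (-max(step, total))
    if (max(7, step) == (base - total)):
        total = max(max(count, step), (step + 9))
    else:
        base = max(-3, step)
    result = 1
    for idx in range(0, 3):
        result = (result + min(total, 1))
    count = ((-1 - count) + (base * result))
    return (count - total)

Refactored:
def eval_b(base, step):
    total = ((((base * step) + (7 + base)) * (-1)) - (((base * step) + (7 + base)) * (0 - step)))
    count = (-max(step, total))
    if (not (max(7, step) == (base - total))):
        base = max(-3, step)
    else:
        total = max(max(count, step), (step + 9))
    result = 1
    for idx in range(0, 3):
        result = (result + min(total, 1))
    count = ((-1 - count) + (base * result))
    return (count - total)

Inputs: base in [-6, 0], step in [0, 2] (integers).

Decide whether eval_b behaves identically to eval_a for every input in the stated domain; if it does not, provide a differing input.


Side by side, the visible changes include: constant usage differs; arithmetic usage differs; boolean connective usage differs.
As a probe, take base=-5, step=1: eval_a runs total becomes 0; next count becomes -1; next (max(7, step) == (base - total)) evaluates to false; next base becomes 1; next result becomes 1; next at idx=0:; next result becomes 1; next at idx=1:; next result becomes 1; next at idx=2:; next result becomes 1; next count becomes 1; next final value 1; eval_b runs total becomes 0; next count becomes -1; next (not (max(7, step) == (base - total))) evaluates to true; next base becomes 1; next result becomes 1; next at idx=0:; next result becomes 1; next at idx=1:; next result becomes 1; next at idx=2:; next result becomes 1; next count becomes 1; next final value 1; both end at 1.
Sweeping the whole domain (21 inputs) finds no disagreement.
verdict: equivalent


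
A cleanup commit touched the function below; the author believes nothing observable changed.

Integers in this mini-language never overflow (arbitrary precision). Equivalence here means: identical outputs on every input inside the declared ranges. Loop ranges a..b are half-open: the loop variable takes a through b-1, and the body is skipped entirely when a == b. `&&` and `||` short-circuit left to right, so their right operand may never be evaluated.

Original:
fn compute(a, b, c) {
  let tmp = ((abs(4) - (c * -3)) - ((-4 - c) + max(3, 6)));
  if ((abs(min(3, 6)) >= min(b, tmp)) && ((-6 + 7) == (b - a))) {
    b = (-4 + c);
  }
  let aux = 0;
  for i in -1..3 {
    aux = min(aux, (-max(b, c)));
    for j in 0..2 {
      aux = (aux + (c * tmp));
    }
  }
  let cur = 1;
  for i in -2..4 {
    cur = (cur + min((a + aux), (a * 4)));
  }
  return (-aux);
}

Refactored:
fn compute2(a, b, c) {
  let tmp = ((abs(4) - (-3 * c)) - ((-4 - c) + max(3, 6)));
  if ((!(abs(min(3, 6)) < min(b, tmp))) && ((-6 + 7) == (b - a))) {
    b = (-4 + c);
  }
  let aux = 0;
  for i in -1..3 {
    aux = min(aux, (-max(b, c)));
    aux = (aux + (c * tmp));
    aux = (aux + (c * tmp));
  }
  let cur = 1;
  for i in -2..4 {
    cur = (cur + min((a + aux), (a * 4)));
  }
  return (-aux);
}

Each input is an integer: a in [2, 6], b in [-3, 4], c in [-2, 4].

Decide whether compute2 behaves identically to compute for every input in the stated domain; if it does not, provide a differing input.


Comparing the listings, the differences include: comparison usage differs, and loop structure differs, and arithmetic usage differs, and local variable names differ, and boolean connective usage differs.
Tracing a=5, b=0, c=4: compute: tmp := 18 | ((abs(min(3, 6)) >= min(b, tmp)) && ((-6 + 7) == (b - a))): false | aux := 0 | iter i=-1: | aux := -4 | iter j=0: | aux := 68 | iter j=1: | aux := 140 | iter i=0: | aux := -4 | iter j=0: | aux := 68 | iter j=1: | aux := 140 | iter i=1: | aux := -4 | iter j=0: | aux := 68 | iter j=1: | aux := 140 | iter i=2: | aux := -4 | iter j=0: | aux := 68 | iter j=1: | aux := 140 | cur := 1 | iter i=-2: | cur := 21 | iter i=-1: | cur := 41 | iter i=0: | cur := 61 | iter i=1: | cur := 81 | iter i=2: | cur := 101 | iter i=3: | cur := 121 | result -140 | compute2: tmp := 18 | ((!(abs(min(3, 6)) < min(b, tmp))) && ((-6 + 7) == (b - a))): false | aux := 0 | iter i=-1: | aux := -4 | aux := 68 | aux := 140 | iter i=0: | aux := -4 | aux := 68 | aux := 140 | iter i=1: | aux := -4 | aux := 68 | aux := 140 | iter i=2: | aux := -4 | aux := 68 | aux := 140 | cur := 1 | iter i=-2: | cur := 21 | iter i=-1: | cur := 41 | iter i=0: | cur := 61 | iter i=1: | cur := 81 | iter i=2: | cur := 101 | iter i=3: | cur := 121 | result -140 — matching result -140.
Across all 280 domain points the two functions coincide.
verdict: equivalent


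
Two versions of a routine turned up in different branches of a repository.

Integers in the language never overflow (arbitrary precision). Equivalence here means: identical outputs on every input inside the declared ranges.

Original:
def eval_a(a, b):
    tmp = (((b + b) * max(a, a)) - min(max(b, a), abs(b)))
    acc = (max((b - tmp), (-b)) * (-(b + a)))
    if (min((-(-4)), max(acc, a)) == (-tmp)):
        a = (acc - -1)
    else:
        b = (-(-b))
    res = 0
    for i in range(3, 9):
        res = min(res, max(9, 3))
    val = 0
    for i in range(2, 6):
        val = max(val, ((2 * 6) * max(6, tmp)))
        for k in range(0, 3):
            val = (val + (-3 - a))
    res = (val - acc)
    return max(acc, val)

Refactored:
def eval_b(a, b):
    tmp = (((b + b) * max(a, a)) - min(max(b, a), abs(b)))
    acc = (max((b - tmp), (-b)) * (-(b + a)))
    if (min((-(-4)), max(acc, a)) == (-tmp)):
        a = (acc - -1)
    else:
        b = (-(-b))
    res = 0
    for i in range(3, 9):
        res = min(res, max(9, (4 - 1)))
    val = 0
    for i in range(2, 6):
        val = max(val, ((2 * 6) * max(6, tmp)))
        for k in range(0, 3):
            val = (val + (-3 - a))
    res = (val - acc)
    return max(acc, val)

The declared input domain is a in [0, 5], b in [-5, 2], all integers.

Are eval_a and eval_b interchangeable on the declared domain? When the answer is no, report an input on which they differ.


The two versions differ — the changes include arithmetic usage differs, plus constant usage differs.
Spot check at a=0, b=-3 — eval_a: tmp := 0 | acc := 9 | (min((-(-4)), max(acc, a)) == (-tmp)): false | b := -3 | res := 0 | iter i=3: | res := 0 | iter i=4: | res := 0 | iter i=5: | res := 0 | iter i=6: | res := 0 | iter i=7: | res := 0 | iter i=8: | res := 0 | val := 0 | iter i=2: | val := 72 | iter k=0: | val := 69 | iter k=1: | val := 66 | iter k=2: | val := 63 | iter i=3: | val := 72 | iter k=0: | val := 69 | iter k=1: | val := 66 | iter k=2: | val := 63 | iter i=4: | val := 72 | iter k=0: | val := 69 | iter k=1: | val := 66 | iter k=2: | val := 63 | iter i=5: | val := 72 | iter k=0: | val := 69 | iter k=1: | val := 66 | iter k=2: | val := 63 | res := 54 | result 63. eval_b: tmp := 0 | acc := 9 | (min((-(-4)), max(acc, a)) == (-tmp)): false | b := -3 | res := 0 | iter i=3: | res := 0 | iter i=4: | res := 0 | iter i=5: | res := 0 | iter i=6: | res := 0 | iter i=7: | res := 0 | iter i=8: | res := 0 | val := 0 | iter i=2: | val := 72 | iter k=0: | val := 69 | iter k=1: | val := 66 | iter k=2: | val := 63 | iter i=3: | val := 72 | iter k=0: | val := 69 | iter k=1: | val := 66 | iter k=2: | val := 63 | iter i=4: | val := 72 | iter k=0: | val := 69 | iter k=1: | val := 66 | iter k=2: | val := 63 | iter i=5: | val := 72 | iter k=0: | val := 69 | iter k=1: | val := 66 | iter k=2: | val := 63 | res := 54 | result 63. Both give 63.
Checked all 48 inputs in the declared domain: the outputs agree on every one.
verdict: equivalent


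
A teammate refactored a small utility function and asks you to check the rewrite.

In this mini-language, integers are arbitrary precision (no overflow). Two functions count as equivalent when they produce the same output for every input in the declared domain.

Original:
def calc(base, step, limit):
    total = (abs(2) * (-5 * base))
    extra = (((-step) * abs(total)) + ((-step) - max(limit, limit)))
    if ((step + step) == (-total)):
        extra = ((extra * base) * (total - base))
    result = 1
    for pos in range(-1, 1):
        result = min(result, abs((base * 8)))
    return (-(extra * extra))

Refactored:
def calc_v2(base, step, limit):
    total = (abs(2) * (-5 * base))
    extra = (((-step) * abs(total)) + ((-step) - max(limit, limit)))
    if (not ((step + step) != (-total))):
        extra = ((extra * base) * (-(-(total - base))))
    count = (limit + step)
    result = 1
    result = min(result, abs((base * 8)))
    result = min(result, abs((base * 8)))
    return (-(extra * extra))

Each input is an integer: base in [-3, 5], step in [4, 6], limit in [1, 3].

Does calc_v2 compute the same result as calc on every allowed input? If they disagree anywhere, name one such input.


The two are interchangeable: loop structure differs, plus boolean connective usage differs, plus min/max/abs usage differs, plus constant usage differs, plus arithmetic usage differs, plus statement counts differ, plus local variable names differ, plus comparison usage differs, and every declared input agrees.
One worked example (base=-3, step=6, limit=1) — calc: total becomes 30; next extra becomes -187; next ((step + step) == (-total)) evaluates to false; next result becomes 1; next at pos=-1:; next result becomes 1; next at pos=0:; next result becomes 1; next final value -34969; calc_v2: total becomes 30; next extra becomes -187; next (not ((step + step) != (-total))) evaluates to false; next count becomes 7; next result becomes 1; next result becomes 1; next result becomes 1; next final value -34969; agreement on -34969.
Sweeping the whole domain (81 inputs) finds no disagreement.
verdict: equivalent


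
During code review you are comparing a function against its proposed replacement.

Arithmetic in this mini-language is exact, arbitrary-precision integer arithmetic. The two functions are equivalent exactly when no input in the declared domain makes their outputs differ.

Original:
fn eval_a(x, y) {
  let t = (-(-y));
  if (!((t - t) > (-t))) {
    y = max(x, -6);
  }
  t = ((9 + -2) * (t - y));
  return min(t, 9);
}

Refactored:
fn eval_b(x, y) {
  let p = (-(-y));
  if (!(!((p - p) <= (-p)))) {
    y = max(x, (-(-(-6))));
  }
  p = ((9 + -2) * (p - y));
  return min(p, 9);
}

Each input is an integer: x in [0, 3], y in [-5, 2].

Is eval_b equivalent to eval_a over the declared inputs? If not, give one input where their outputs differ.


Although boolean connective usage differs, local variable names differ, comparison usage differs, 32/32 inputs agree.
verdict: equivalent


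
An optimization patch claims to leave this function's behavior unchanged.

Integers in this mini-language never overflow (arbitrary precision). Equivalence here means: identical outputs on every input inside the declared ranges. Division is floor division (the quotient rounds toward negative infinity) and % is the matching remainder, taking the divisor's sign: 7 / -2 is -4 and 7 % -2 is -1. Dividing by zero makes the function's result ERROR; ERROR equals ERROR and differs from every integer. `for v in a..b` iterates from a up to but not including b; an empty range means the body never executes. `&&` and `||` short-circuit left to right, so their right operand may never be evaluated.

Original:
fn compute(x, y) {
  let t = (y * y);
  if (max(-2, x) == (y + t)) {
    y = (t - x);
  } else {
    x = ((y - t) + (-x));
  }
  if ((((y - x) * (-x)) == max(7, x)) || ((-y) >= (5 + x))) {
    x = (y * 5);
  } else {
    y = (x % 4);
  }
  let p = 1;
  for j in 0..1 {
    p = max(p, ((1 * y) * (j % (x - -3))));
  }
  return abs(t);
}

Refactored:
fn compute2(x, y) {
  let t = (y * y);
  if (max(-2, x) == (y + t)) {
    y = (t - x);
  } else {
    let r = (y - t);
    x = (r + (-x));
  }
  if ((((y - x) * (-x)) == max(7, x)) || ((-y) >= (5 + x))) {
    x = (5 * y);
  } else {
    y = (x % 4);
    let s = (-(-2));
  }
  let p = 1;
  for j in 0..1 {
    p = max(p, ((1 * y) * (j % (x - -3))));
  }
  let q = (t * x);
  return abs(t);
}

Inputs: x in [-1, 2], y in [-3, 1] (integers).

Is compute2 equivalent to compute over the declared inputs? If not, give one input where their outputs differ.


The two are interchangeable: arithmetic usage differs, and statement counts differ, and local variable names differ, and constant usage differs, and every declared input agrees.
Tracing x=-1, y=-2: compute: t = 4; (max(-2, x) == (y + t)) -> false; x = -5; ((((y - x) * (-x)) == max(7, x)) || ((-y) >= (5 + x))) -> true; x = -10; p = 1; [j=0]; p = 1; return 4 | compute2: t = 4; (max(-2, x) == (y + t)) -> false; r = -6; x = -5; ((((y - x) * (-x)) == max(7, x)) || ((-y) >= (5 + x))) -> true; x = -10; p = 1; [j=0]; p = 1; q = -40; return 4 — matching result 4.
An exhaustive pass over the 20 declared inputs shows identical outputs.
verdict: equivalent
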